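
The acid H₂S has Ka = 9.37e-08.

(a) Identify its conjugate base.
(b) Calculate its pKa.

(a) The conjugate base is formed by removing one H⁺ from H₂S, giving HS⁻. (b) pKa = -log(Ka) = -log(9.37e-08) = 7.03.

Conjugate base: HS⁻; pK_a = 7.03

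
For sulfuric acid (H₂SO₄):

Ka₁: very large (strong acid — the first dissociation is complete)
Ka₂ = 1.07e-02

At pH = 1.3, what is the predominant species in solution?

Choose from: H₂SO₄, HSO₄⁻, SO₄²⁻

The first dissociation is complete, so H₂SO₄ itself is never the predominant species in water; pKa₂ = -log(1.07e-02) = 1.97. For a polyprotic acid the predominant species crosses at each pKa: below pKa_n the protonated form dominates, above it the deprotonated form does. At pH = 1.3, the predominant species is HSO₄⁻.

HSO₄⁻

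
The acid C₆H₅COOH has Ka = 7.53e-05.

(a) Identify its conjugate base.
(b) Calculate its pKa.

(a) The conjugate base is formed by removing one H⁺ from C₆H₅COOH, giving C₆H₅COO⁻. (b) pKa = -log(Ka) = -log(7.53e-05) = 4.12.

Conjugate base: C₆H₅COO⁻; pK_a = 4.12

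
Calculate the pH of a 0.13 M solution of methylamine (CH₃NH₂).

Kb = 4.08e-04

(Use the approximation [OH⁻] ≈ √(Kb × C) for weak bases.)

[OH⁻] = √(Kb × C) = √(4.08e-04 × 0.13) = 7.2829e-03. pOH = 2.14, pH = 14 - pOH

pH = 11.86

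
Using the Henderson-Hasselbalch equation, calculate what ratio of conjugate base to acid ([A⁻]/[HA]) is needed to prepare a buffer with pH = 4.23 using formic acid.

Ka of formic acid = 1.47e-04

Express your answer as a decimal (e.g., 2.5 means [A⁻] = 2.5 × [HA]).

pKa = -log(1.47e-04) = 3.8327. pH = pKa + log([A⁻]/[HA]), so log([A⁻]/[HA]) = pH − pKa = 4.23 − 3.8327 = 0.3973. [A⁻]/[HA] = 10^(0.3973) = 2.50

[A⁻]/[HA] = 2.50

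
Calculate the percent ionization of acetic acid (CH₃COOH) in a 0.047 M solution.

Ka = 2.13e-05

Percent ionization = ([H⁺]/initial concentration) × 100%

Using Ka equilibrium: x² + Ka×x - Ka×C = 0. Solving: [H⁺] = 9.8996e-04. Percent = (9.8996e-04/0.047) × 100

Percent ionization = 2.11%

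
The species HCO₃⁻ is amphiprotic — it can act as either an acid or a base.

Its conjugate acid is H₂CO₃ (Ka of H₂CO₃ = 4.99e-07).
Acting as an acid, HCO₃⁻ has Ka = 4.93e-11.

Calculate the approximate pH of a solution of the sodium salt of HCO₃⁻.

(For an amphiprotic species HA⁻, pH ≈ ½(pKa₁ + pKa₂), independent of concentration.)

pKa₁ = -log(4.99e-07) = 6.30; pKa₂ = -log(4.93e-11) = 10.31. For an amphiprotic species, pH ≈ ½(pKa₁ + pKa₂) = ½(6.30 + 10.31) = 8.30.

pH = 8.30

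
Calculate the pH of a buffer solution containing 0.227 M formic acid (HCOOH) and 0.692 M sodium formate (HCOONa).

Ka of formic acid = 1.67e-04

pKa = -log(1.67e-04) = 3.78. pH = pKa + log([A⁻]/[HA]) = 3.78 + log(0.692/0.227)

pH = 4.26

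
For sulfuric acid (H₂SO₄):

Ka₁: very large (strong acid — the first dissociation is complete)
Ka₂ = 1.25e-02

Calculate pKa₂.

pKa₂ = -log(Ka₂) = -log(1.25e-02) = 1.90.

pK_{a2} = 1.90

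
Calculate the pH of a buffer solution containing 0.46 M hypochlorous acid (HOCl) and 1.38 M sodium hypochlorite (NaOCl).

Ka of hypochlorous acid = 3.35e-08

pKa = -log(3.35e-08) = 7.47. pH = pKa + log([A⁻]/[HA]) = 7.47 + log(1.38/0.46)

pH = 7.95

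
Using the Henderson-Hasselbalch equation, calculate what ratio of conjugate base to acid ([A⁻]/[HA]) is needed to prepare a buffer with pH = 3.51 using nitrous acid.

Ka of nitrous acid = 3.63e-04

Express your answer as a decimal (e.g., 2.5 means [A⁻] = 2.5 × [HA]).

pKa = -log(3.63e-04) = 3.4401. pH = pKa + log([A⁻]/[HA]), so log([A⁻]/[HA]) = pH − pKa = 3.51 − 3.4401 = 0.0699. [A⁻]/[HA] = 10^(0.0699) = 1.17

[A⁻]/[HA] = 1.17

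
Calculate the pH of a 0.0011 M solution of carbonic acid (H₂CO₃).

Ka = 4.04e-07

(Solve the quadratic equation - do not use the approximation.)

x² + Ka×x - Ka×C = 0. Using quadratic formula: [H⁺] = 2.0880e-05

pH = 4.68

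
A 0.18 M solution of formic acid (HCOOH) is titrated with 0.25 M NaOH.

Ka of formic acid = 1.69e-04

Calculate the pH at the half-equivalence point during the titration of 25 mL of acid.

At half-equivalence [HA] = [A⁻], so Henderson-Hasselbalch gives pH = pKa = -log(1.69e-04) = 3.77.

pH = pKa = 3.77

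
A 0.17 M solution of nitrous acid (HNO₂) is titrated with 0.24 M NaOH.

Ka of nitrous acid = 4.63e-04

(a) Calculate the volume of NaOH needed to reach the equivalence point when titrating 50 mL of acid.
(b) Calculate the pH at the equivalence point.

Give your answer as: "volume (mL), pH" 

moles acid = 0.17 × 50/1000 = 0.0085 mol; V_base = moles/0.24 × 1000 = 35.4 mL. At equivalence only the conjugate base is present: [A⁻] = 0.0085/0.085 = 9.9512e-02 M. Kb = Kw/Ka = 2.16e-11; [OH⁻] = √(Kb × [A⁻]) = 1.4660e-06; pOH = 5.83; pH = 14 - pOH = 8.17.

V = 35.4 mL, pH = 8.17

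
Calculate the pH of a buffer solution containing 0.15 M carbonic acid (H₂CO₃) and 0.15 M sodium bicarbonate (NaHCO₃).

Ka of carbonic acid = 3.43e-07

pKa = -log(3.43e-07) = 6.46. pH = pKa + log([A⁻]/[HA]) = 6.46 + log(0.15/0.15)

pH = 6.46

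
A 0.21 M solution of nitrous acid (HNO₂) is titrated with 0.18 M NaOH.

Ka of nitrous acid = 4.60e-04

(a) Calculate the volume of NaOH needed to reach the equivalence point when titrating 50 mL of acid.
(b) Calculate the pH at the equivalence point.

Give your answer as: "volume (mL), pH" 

moles acid = 0.21 × 50/1000 = 0.0105 mol; V_base = moles/0.18 × 1000 = 58.3 mL. At equivalence only the conjugate base is present: [A⁻] = 0.0105/0.108 = 9.6923e-02 M. Kb = Kw/Ka = 2.17e-11; [OH⁻] = √(Kb × [A⁻]) = 1.4516e-06; pOH = 5.84; pH = 14 - pOH = 8.16.

V = 58.3 mL, pH = 8.16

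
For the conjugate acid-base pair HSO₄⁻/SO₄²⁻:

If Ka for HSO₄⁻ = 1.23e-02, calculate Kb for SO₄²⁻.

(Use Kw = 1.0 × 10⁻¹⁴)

For a conjugate pair Ka × Kb = Kw, so Kb = Kw/Ka = 1.0 × 10⁻¹⁴ / 1.23e-02 = 8.13e-13.

K_b = 8.13e-13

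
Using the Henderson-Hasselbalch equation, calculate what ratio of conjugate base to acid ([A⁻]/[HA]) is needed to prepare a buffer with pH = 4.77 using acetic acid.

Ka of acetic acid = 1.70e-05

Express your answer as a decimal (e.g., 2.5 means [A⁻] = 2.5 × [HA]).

pKa = -log(1.70e-05) = 4.7696. pH = pKa + log([A⁻]/[HA]), so log([A⁻]/[HA]) = pH − pKa = 4.77 − 4.7696 = 0.0004. [A⁻]/[HA] = 10^(0.0004) = 1.00

[A⁻]/[HA] = 1.00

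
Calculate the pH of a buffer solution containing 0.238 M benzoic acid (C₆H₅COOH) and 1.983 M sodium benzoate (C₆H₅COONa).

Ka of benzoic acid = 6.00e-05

pKa = -log(6.00e-05) = 4.22. pH = pKa + log([A⁻]/[HA]) = 4.22 + log(1.983/0.238)

pH = 5.14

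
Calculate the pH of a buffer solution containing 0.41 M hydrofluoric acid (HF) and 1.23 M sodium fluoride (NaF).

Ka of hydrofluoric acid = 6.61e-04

pKa = -log(6.61e-04) = 3.18. pH = pKa + log([A⁻]/[HA]) = 3.18 + log(1.23/0.41)

pH = 3.66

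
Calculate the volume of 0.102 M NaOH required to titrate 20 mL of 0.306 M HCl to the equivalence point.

At equivalence: moles acid = moles base. moles HCl = 0.306 × 20/1000 = 0.00612 mol. V_base = moles / 0.102 × 1000 = 60.0 mL.

V_{base} = 60.0 mL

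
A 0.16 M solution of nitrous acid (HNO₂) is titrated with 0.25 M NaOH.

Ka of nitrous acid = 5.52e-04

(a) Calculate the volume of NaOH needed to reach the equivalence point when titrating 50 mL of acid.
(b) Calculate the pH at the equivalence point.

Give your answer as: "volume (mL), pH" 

moles acid = 0.16 × 50/1000 = 0.008 mol; V_base = moles/0.25 × 1000 = 32.0 mL. At equivalence only the conjugate base is present: [A⁻] = 0.008/0.082 = 9.7561e-02 M. Kb = Kw/Ka = 1.81e-11; [OH⁻] = √(Kb × [A⁻]) = 1.3294e-06; pOH = 5.88; pH = 14 - pOH = 8.12.

V = 32.0 mL, pH = 8.12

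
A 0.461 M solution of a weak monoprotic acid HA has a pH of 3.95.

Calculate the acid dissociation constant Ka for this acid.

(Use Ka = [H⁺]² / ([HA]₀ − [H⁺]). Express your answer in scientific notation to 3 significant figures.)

[H⁺] = 10^(−pH) = 10^(−3.95) = 1.122e-04 M. For HA ⇌ H⁺ + A⁻, Ka = [H⁺][A⁻]/[HA] = [H⁺]² / ([HA]₀ − [H⁺]) = (1.122e-04)² / (0.461 − 1.122e-04) = 2.73e-08.

K_a = 2.73e-08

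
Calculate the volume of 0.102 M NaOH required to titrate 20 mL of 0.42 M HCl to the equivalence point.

At equivalence: moles acid = moles base. moles HCl = 0.42 × 20/1000 = 0.0084 mol. V_base = moles / 0.102 × 1000 = 82.4 mL.

V_{base} = 82.4 mL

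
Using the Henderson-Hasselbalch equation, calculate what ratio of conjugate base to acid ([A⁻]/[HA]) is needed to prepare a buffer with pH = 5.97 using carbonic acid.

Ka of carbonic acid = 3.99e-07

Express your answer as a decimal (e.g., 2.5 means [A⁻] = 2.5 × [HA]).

pKa = -log(3.99e-07) = 6.3990. pH = pKa + log([A⁻]/[HA]), so log([A⁻]/[HA]) = pH − pKa = 5.97 − 6.3990 = -0.4290. [A⁻]/[HA] = 10^(-0.4290) = 0.372

[A⁻]/[HA] = 0.372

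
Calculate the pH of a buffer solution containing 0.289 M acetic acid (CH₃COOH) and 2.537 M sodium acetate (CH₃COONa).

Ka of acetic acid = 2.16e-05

pKa = -log(2.16e-05) = 4.67. pH = pKa + log([A⁻]/[HA]) = 4.67 + log(2.537/0.289)

pH = 5.61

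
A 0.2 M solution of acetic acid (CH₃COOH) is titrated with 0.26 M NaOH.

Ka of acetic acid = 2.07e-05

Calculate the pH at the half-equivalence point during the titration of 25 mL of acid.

At half-equivalence [HA] = [A⁻], so Henderson-Hasselbalch gives pH = pKa = -log(2.07e-05) = 4.68.

pH = pKa = 4.68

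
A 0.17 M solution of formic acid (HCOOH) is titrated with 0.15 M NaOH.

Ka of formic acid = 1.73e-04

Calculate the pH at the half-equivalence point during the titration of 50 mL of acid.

At half-equivalence [HA] = [A⁻], so Henderson-Hasselbalch gives pH = pKa = -log(1.73e-04) = 3.76.

pH = pKa = 3.76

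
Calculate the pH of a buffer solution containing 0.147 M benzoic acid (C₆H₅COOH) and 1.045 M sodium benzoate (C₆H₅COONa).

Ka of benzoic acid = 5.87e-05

pKa = -log(5.87e-05) = 4.23. pH = pKa + log([A⁻]/[HA]) = 4.23 + log(1.045/0.147)

pH = 5.08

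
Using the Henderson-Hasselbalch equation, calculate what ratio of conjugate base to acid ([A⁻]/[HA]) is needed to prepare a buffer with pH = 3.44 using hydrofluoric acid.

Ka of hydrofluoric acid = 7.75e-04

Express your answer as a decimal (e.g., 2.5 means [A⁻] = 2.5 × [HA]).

pKa = -log(7.75e-04) = 3.1107. pH = pKa + log([A⁻]/[HA]), so log([A⁻]/[HA]) = pH − pKa = 3.44 − 3.1107 = 0.3293. [A⁻]/[HA] = 10^(0.3293) = 2.13

[A⁻]/[HA] = 2.13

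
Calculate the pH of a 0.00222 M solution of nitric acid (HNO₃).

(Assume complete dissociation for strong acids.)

[H⁺] = 0.00222 M for strong acid. pH = -log[H⁺] = -log(0.00222)

pH = 2.65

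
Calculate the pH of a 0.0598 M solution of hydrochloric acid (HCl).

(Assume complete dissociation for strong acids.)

[H⁺] = 0.0598 M for strong acid. pH = -log[H⁺] = -log(0.0598)

pH = 1.22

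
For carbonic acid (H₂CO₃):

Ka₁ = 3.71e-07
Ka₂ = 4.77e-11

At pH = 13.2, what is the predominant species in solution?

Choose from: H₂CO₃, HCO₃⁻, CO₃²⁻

pKa₁ = 6.43, pKa₂ = 10.32. For a polyprotic acid the predominant species crosses at each pKa: below pKa_n the protonated form dominates, above it the deprotonated form does. At pH = 13.2, the predominant species is CO₃²⁻.

CO₃²⁻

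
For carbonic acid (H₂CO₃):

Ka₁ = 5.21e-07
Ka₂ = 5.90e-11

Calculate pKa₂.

pKa₂ = -log(Ka₂) = -log(5.90e-11) = 10.23.

pK_{a2} = 10.23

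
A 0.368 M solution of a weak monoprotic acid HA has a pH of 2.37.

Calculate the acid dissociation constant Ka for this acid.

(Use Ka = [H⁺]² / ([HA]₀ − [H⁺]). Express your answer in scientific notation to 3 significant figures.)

[H⁺] = 10^(−pH) = 10^(−2.37) = 4.266e-03 M. For HA ⇌ H⁺ + A⁻, Ka = [H⁺][A⁻]/[HA] = [H⁺]² / ([HA]₀ − [H⁺]) = (4.266e-03)² / (0.368 − 4.266e-03) = 5.00e-05.

K_a = 5.00e-05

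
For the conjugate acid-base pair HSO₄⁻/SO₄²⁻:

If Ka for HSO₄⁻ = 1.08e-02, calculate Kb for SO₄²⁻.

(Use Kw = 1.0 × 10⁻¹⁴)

For a conjugate pair Ka × Kb = Kw, so Kb = Kw/Ka = 1.0 × 10⁻¹⁴ / 1.08e-02 = 9.26e-13.

K_b = 9.26e-13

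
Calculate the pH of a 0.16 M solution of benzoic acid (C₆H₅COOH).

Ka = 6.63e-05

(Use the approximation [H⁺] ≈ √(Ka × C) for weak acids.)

[H⁺] = √(Ka × C) = √(6.63e-05 × 0.16) = 3.2570e-03. pH = -log(3.2570e-03)

pH = 2.49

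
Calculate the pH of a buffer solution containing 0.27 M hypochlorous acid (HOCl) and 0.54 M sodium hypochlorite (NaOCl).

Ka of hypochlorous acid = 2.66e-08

pKa = -log(2.66e-08) = 7.58. pH = pKa + log([A⁻]/[HA]) = 7.58 + log(0.54/0.27)

pH = 7.88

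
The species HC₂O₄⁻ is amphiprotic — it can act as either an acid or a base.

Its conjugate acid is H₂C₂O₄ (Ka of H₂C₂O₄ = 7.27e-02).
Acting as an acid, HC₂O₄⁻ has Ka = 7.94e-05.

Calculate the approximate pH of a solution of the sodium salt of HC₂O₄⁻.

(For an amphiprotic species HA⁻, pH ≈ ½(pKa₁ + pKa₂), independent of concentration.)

pKa₁ = -log(7.27e-02) = 1.14; pKa₂ = -log(7.94e-05) = 4.10. For an amphiprotic species, pH ≈ ½(pKa₁ + pKa₂) = ½(1.14 + 4.10) = 2.62.

pH = 2.62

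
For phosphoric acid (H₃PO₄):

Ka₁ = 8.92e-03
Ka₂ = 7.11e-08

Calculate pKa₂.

pKa₂ = -log(Ka₂) = -log(7.11e-08) = 7.15.

pK_{a2} = 7.15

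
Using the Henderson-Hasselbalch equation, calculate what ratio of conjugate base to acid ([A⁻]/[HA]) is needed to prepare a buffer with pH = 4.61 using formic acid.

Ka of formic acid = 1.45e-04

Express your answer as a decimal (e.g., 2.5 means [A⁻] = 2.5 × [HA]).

pKa = -log(1.45e-04) = 3.8386. pH = pKa + log([A⁻]/[HA]), so log([A⁻]/[HA]) = pH − pKa = 4.61 − 3.8386 = 0.7714. [A⁻]/[HA] = 10^(0.7714) = 5.91

[A⁻]/[HA] = 5.91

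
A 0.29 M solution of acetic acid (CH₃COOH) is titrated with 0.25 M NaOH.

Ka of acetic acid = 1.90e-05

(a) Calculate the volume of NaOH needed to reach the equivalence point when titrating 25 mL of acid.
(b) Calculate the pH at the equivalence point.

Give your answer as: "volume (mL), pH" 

moles acid = 0.29 × 25/1000 = 0.00725 mol; V_base = moles/0.25 × 1000 = 29.0 mL. At equivalence only the conjugate base is present: [A⁻] = 0.00725/0.054 = 1.3426e-01 M. Kb = Kw/Ka = 5.26e-10; [OH⁻] = √(Kb × [A⁻]) = 8.4061e-06; pOH = 5.08; pH = 14 - pOH = 8.92.

V = 29.0 mL, pH = 8.92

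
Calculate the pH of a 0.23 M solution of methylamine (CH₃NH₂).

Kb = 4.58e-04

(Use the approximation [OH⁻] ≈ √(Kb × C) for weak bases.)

[OH⁻] = √(Kb × C) = √(4.58e-04 × 0.23) = 1.0264e-02. pOH = 1.99, pH = 14 - pOH

pH = 12.01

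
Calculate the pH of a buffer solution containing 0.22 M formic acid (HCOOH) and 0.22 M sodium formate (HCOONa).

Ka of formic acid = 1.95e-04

pKa = -log(1.95e-04) = 3.71. pH = pKa + log([A⁻]/[HA]) = 3.71 + log(0.22/0.22)

pH = 3.71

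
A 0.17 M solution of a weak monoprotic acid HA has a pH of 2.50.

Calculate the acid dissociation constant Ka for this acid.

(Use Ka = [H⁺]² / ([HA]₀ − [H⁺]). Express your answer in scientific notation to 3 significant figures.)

[H⁺] = 10^(−pH) = 10^(−2.50) = 3.162e-03 M. For HA ⇌ H⁺ + A⁻, Ka = [H⁺][A⁻]/[HA] = [H⁺]² / ([HA]₀ − [H⁺]) = (3.162e-03)² / (0.17 − 3.162e-03) = 5.99e-05.

K_a = 5.99e-05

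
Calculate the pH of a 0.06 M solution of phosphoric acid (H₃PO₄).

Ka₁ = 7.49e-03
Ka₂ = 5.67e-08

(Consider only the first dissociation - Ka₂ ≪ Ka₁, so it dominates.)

First dissociation dominates. From Ka₁ = [H⁺][HA⁻]/[H₂A], x² + Ka₁·x − Ka₁·C = 0 with C = 0.06 M and Ka₁ = 7.49e-03. Solving: [H⁺] = (−Ka₁ + √(Ka₁² + 4·Ka₁·C)) / 2 = 1.7782e-02 M. pH = -log(1.7782e-02) = 1.75.

pH = 1.75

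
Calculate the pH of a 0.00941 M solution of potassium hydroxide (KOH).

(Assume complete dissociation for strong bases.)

[OH⁻] = 0.00941 M for strong base. pOH = -log[OH⁻] = 2.03, pH = 14 - pOH

pH = 11.97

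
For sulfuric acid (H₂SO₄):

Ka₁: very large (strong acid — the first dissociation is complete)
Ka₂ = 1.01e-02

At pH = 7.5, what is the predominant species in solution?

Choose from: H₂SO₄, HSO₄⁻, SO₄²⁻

The first dissociation is complete, so H₂SO₄ itself is never the predominant species in water; pKa₂ = -log(1.01e-02) = 2.00. For a polyprotic acid the predominant species crosses at each pKa: below pKa_n the protonated form dominates, above it the deprotonated form does. At pH = 7.5, the predominant species is SO₄²⁻.

SO₄²⁻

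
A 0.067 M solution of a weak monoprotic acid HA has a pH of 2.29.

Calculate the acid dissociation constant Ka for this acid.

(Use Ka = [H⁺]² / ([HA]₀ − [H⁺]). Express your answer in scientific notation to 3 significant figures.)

[H⁺] = 10^(−pH) = 10^(−2.29) = 5.129e-03 M. For HA ⇌ H⁺ + A⁻, Ka = [H⁺][A⁻]/[HA] = [H⁺]² / ([HA]₀ − [H⁺]) = (5.129e-03)² / (0.067 − 5.129e-03) = 4.25e-04.

K_a = 4.25e-04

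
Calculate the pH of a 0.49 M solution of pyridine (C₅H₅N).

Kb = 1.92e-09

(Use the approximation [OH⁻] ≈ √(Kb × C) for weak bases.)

[OH⁻] = √(Kb × C) = √(1.92e-09 × 0.49) = 3.0672e-05. pOH = 4.51, pH = 14 - pOH

pH = 9.49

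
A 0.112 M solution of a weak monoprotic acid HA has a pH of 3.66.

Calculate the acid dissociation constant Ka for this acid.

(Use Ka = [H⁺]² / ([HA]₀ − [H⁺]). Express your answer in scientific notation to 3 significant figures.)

[H⁺] = 10^(−pH) = 10^(−3.66) = 2.188e-04 M. For HA ⇌ H⁺ + A⁻, Ka = [H⁺][A⁻]/[HA] = [H⁺]² / ([HA]₀ − [H⁺]) = (2.188e-04)² / (0.112 − 2.188e-04) = 4.28e-07.

K_a = 4.28e-07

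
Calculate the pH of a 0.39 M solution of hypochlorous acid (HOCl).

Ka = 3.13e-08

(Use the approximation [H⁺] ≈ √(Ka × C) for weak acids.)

[H⁺] = √(Ka × C) = √(3.13e-08 × 0.39) = 1.1049e-04. pH = -log(1.1049e-04)

pH = 3.96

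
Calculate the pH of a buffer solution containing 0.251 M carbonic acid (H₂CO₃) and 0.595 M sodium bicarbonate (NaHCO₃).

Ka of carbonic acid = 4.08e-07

pKa = -log(4.08e-07) = 6.39. pH = pKa + log([A⁻]/[HA]) = 6.39 + log(0.595/0.251)

pH = 6.76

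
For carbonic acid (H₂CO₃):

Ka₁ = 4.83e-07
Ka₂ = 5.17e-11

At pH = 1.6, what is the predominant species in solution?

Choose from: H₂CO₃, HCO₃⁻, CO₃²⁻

pKa₁ = 6.32, pKa₂ = 10.29. For a polyprotic acid the predominant species crosses at each pKa: below pKa_n the protonated form dominates, above it the deprotonated form does. At pH = 1.6, the predominant species is H₂CO₃.

H₂CO₃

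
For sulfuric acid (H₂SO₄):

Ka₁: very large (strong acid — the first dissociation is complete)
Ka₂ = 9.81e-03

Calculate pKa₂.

pKa₂ = -log(Ka₂) = -log(9.81e-03) = 2.01.

pK_{a2} = 2.01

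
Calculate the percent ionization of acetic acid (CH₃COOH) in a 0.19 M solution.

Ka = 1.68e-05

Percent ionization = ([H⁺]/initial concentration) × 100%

Using Ka equilibrium: x² + Ka×x - Ka×C = 0. Solving: [H⁺] = 1.7782e-03. Percent = (1.7782e-03/0.19) × 100

Percent ionization = 0.936%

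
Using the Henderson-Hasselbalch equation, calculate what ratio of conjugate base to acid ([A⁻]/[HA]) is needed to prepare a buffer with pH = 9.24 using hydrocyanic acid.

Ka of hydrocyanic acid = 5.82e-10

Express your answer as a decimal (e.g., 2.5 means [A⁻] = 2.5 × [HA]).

pKa = -log(5.82e-10) = 9.2351. pH = pKa + log([A⁻]/[HA]), so log([A⁻]/[HA]) = pH − pKa = 9.24 − 9.2351 = 0.0049. [A⁻]/[HA] = 10^(0.0049) = 1.01

[A⁻]/[HA] = 1.01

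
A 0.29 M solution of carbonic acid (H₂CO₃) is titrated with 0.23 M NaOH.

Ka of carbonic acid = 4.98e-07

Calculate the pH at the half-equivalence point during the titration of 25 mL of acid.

At half-equivalence [HA] = [A⁻], so Henderson-Hasselbalch gives pH = pKa = -log(4.98e-07) = 6.30.

pH = pKa = 6.30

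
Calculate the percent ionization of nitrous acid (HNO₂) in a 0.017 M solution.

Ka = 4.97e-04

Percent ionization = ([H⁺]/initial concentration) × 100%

Using Ka equilibrium: x² + Ka×x - Ka×C = 0. Solving: [H⁺] = 2.6688e-03. Percent = (2.6688e-03/0.017) × 100

Percent ionization = 15.7%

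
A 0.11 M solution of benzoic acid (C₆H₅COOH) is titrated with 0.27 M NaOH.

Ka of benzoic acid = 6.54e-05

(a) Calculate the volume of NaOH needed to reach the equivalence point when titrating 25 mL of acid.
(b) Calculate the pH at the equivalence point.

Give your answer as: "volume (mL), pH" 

moles acid = 0.11 × 25/1000 = 0.00275 mol; V_base = moles/0.27 × 1000 = 10.2 mL. At equivalence only the conjugate base is present: [A⁻] = 0.00275/0.035 = 7.8158e-02 M. Kb = Kw/Ka = 1.53e-10; [OH⁻] = √(Kb × [A⁻]) = 3.4570e-06; pOH = 5.46; pH = 14 - pOH = 8.54.

V = 10.2 mL, pH = 8.54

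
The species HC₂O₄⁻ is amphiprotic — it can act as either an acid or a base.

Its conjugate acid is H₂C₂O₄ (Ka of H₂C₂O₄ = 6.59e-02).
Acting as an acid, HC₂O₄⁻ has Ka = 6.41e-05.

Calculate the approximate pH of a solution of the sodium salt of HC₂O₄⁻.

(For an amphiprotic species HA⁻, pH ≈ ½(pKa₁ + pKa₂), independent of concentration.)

pKa₁ = -log(6.59e-02) = 1.18; pKa₂ = -log(6.41e-05) = 4.19. For an amphiprotic species, pH ≈ ½(pKa₁ + pKa₂) = ½(1.18 + 4.19) = 2.69.

pH = 2.69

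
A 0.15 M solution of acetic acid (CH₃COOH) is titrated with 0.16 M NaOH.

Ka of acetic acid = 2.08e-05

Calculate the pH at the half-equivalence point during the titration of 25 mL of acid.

At half-equivalence [HA] = [A⁻], so Henderson-Hasselbalch gives pH = pKa = -log(2.08e-05) = 4.68.

pH = pKa = 4.68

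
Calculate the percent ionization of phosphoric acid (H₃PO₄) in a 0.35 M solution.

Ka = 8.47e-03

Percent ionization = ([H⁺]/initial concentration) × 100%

Using Ka equilibrium: x² + Ka×x - Ka×C = 0. Solving: [H⁺] = 5.0377e-02. Percent = (5.0377e-02/0.35) × 100

Percent ionization = 14.4%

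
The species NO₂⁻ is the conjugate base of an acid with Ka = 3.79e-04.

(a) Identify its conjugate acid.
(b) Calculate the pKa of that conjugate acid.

(a) The conjugate acid is formed by adding one H⁺ to NO₂⁻, giving HNO₂. (b) pKa = -log(Ka) = -log(3.79e-04) = 3.42.

Conjugate acid: HNO₂; pK_a = 3.42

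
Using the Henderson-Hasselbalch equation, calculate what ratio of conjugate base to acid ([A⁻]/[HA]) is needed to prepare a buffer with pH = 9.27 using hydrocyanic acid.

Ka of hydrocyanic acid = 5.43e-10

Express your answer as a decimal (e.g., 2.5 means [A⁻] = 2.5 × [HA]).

pKa = -log(5.43e-10) = 9.2652. pH = pKa + log([A⁻]/[HA]), so log([A⁻]/[HA]) = pH − pKa = 9.27 − 9.2652 = 0.0048. [A⁻]/[HA] = 10^(0.0048) = 1.01

[A⁻]/[HA] = 1.01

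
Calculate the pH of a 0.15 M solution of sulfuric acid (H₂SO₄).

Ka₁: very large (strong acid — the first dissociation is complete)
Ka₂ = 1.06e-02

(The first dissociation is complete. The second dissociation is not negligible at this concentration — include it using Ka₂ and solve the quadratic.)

First dissociation is complete: [H⁺]₀ = [HSO₄⁻]₀ = C = 0.15 M. Second dissociation HSO₄⁻ ⇌ H⁺ + SO₄²⁻: let x = [SO₄²⁻]. Ka₂ = (C + x)·x / (C − x) = 1.06e-02 → x² + (C + Ka₂)·x − Ka₂·C = 0 → x² + 0.16060·x − 1.590e-03 = 0. x = (−0.16060 + √(0.16060² + 4 × 1.590e-03)) / 2 = 9.3554e-03 M. [H⁺] = C + x = 0.15 + 9.3554e-03 = 1.5936e-01 M. pH = -log(1.5936e-01) = 0.80.

pH = 0.80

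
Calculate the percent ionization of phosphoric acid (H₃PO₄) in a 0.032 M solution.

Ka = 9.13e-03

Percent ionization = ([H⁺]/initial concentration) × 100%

Using Ka equilibrium: x² + Ka×x - Ka×C = 0. Solving: [H⁺] = 1.3127e-02. Percent = (1.3127e-02/0.032) × 100

Percent ionization = 41%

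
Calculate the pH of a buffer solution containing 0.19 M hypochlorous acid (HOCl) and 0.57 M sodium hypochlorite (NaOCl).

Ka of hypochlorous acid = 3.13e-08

pKa = -log(3.13e-08) = 7.50. pH = pKa + log([A⁻]/[HA]) = 7.50 + log(0.57/0.19)

pH = 7.98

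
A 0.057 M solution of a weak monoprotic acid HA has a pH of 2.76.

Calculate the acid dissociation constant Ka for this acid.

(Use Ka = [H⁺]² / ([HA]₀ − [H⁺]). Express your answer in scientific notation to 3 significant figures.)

[H⁺] = 10^(−pH) = 10^(−2.76) = 1.738e-03 M. For HA ⇌ H⁺ + A⁻, Ka = [H⁺][A⁻]/[HA] = [H⁺]² / ([HA]₀ − [H⁺]) = (1.738e-03)² / (0.057 − 1.738e-03) = 5.46e-05.

K_a = 5.46e-05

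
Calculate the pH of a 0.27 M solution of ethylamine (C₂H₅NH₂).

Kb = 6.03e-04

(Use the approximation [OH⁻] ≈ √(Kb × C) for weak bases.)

[OH⁻] = √(Kb × C) = √(6.03e-04 × 0.27) = 1.2760e-02. pOH = 1.89, pH = 14 - pOH

pH = 12.11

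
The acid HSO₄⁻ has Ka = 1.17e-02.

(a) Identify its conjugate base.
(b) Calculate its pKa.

(a) The conjugate base is formed by removing one H⁺ from HSO₄⁻, giving SO₄²⁻. (b) pKa = -log(Ka) = -log(1.17e-02) = 1.93.

Conjugate base: SO₄²⁻; pK_a = 1.93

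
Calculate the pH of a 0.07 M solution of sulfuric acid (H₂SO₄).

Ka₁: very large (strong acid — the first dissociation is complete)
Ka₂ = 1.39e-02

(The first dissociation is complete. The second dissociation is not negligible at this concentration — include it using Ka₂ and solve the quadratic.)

First dissociation is complete: [H⁺]₀ = [HSO₄⁻]₀ = C = 0.07 M. Second dissociation HSO₄⁻ ⇌ H⁺ + SO₄²⁻: let x = [SO₄²⁻]. Ka₂ = (C + x)·x / (C − x) = 1.39e-02 → x² + (C + Ka₂)·x − Ka₂·C = 0 → x² + 0.08390·x − 9.730e-04 = 0. x = (−0.08390 + √(0.08390² + 4 × 9.730e-04)) / 2 = 1.0326e-02 M. [H⁺] = C + x = 0.07 + 1.0326e-02 = 8.0326e-02 M. pH = -log(8.0326e-02) = 1.10.

pH = 1.10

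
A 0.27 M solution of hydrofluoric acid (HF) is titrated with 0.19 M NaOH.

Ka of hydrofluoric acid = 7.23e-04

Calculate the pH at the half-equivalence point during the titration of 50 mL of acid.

At half-equivalence [HA] = [A⁻], so Henderson-Hasselbalch gives pH = pKa = -log(7.23e-04) = 3.14.

pH = pKa = 3.14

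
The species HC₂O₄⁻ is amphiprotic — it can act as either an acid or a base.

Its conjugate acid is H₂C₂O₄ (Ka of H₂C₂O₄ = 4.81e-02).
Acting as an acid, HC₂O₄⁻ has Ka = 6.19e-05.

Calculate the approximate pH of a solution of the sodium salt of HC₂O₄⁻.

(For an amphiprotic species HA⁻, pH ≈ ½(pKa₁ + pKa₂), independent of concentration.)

pKa₁ = -log(4.81e-02) = 1.32; pKa₂ = -log(6.19e-05) = 4.21. For an amphiprotic species, pH ≈ ½(pKa₁ + pKa₂) = ½(1.32 + 4.21) = 2.76.

pH = 2.76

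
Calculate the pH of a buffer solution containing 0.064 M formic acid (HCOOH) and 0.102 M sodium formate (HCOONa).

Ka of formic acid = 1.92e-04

pKa = -log(1.92e-04) = 3.72. pH = pKa + log([A⁻]/[HA]) = 3.72 + log(0.102/0.064)

pH = 3.92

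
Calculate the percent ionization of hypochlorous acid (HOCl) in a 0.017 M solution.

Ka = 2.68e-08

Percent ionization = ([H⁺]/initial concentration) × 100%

Using Ka equilibrium: x² + Ka×x - Ka×C = 0. Solving: [H⁺] = 2.1331e-05. Percent = (2.1331e-05/0.017) × 100

Percent ionization = 0.125%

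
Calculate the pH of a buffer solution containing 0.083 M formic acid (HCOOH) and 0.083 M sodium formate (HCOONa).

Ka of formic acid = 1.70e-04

pKa = -log(1.70e-04) = 3.77. pH = pKa + log([A⁻]/[HA]) = 3.77 + log(0.083/0.083)

pH = 3.77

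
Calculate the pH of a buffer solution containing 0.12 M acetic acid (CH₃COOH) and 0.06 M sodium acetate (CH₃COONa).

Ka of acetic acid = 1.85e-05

pKa = -log(1.85e-05) = 4.73. pH = pKa + log([A⁻]/[HA]) = 4.73 + log(0.06/0.12)

pH = 4.43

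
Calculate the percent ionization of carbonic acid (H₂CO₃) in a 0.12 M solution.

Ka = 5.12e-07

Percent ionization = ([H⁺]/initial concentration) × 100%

Using Ka equilibrium: x² + Ka×x - Ka×C = 0. Solving: [H⁺] = 2.4762e-04. Percent = (2.4762e-04/0.12) × 100

Percent ionization = 0.206%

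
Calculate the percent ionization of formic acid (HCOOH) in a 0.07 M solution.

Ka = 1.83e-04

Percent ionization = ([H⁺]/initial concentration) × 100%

Using Ka equilibrium: x² + Ka×x - Ka×C = 0. Solving: [H⁺] = 3.4888e-03. Percent = (3.4888e-03/0.07) × 100

Percent ionization = 4.98%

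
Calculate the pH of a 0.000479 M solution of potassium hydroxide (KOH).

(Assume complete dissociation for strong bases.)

[OH⁻] = 0.000479 M for strong base. pOH = -log[OH⁻] = 3.32, pH = 14 - pOH

pH = 10.68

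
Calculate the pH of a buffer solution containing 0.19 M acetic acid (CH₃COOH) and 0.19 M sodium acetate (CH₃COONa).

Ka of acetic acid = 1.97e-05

pKa = -log(1.97e-05) = 4.71. pH = pKa + log([A⁻]/[HA]) = 4.71 + log(0.19/0.19)

pH = 4.71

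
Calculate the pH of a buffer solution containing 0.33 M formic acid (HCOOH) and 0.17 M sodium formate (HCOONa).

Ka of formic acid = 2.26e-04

pKa = -log(2.26e-04) = 3.65. pH = pKa + log([A⁻]/[HA]) = 3.65 + log(0.17/0.33)

pH = 3.36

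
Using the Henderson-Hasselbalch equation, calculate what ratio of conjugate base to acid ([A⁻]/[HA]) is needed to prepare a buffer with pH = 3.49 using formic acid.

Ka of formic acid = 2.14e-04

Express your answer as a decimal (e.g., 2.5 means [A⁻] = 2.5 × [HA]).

pKa = -log(2.14e-04) = 3.6696. pH = pKa + log([A⁻]/[HA]), so log([A⁻]/[HA]) = pH − pKa = 3.49 − 3.6696 = -0.1796. [A⁻]/[HA] = 10^(-0.1796) = 0.661

[A⁻]/[HA] = 0.661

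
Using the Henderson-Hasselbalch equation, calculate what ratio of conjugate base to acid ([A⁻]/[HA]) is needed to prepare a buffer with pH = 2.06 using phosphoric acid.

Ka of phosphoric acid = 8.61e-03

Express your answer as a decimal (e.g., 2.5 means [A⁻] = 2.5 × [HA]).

pKa = -log(8.61e-03) = 2.0650. pH = pKa + log([A⁻]/[HA]), so log([A⁻]/[HA]) = pH − pKa = 2.06 − 2.0650 = -0.0050. [A⁻]/[HA] = 10^(-0.0050) = 0.989

[A⁻]/[HA] = 0.989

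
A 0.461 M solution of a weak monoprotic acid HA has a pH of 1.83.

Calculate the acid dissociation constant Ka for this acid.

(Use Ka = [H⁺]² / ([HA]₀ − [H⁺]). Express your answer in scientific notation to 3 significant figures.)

[H⁺] = 10^(−pH) = 10^(−1.83) = 1.479e-02 M. For HA ⇌ H⁺ + A⁻, Ka = [H⁺][A⁻]/[HA] = [H⁺]² / ([HA]₀ − [H⁺]) = (1.479e-02)² / (0.461 − 1.479e-02) = 4.90e-04.

K_a = 4.90e-04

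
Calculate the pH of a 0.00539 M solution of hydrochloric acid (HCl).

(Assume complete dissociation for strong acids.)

[H⁺] = 0.00539 M for strong acid. pH = -log[H⁺] = -log(0.00539)

pH = 2.27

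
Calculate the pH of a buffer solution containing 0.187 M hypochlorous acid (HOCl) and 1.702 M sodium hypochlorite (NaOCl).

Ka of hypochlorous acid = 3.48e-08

pKa = -log(3.48e-08) = 7.46. pH = pKa + log([A⁻]/[HA]) = 7.46 + log(1.702/0.187)

pH = 8.42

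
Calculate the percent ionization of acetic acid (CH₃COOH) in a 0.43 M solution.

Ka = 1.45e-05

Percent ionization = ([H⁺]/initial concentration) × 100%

Using Ka equilibrium: x² + Ka×x - Ka×C = 0. Solving: [H⁺] = 2.4898e-03. Percent = (2.4898e-03/0.43) × 100

Percent ionization = 0.579%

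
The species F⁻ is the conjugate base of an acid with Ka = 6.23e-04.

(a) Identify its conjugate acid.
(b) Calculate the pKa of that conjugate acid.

(a) The conjugate acid is formed by adding one H⁺ to F⁻, giving HF. (b) pKa = -log(Ka) = -log(6.23e-04) = 3.21.

Conjugate acid: HF; pK_a = 3.21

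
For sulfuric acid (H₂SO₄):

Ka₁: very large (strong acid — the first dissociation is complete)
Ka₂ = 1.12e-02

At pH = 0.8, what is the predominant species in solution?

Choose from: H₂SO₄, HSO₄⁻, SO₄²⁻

The first dissociation is complete, so H₂SO₄ itself is never the predominant species in water; pKa₂ = -log(1.12e-02) = 1.95. For a polyprotic acid the predominant species crosses at each pKa: below pKa_n the protonated form dominates, above it the deprotonated form does. At pH = 0.8, the predominant species is HSO₄⁻.

HSO₄⁻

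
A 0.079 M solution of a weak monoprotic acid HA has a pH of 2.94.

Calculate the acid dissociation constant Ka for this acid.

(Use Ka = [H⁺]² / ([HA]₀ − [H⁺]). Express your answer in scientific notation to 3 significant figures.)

[H⁺] = 10^(−pH) = 10^(−2.94) = 1.148e-03 M. For HA ⇌ H⁺ + A⁻, Ka = [H⁺][A⁻]/[HA] = [H⁺]² / ([HA]₀ − [H⁺]) = (1.148e-03)² / (0.079 − 1.148e-03) = 1.69e-05.

K_a = 1.69e-05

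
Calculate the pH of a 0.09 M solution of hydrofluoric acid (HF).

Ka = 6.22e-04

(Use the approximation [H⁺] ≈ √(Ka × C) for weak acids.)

[H⁺] = √(Ka × C) = √(6.22e-04 × 0.09) = 7.4820e-03. pH = -log(7.4820e-03)

pH = 2.13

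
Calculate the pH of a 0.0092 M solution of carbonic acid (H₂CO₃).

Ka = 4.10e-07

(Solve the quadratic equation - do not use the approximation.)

x² + Ka×x - Ka×C = 0. Using quadratic formula: [H⁺] = 6.1212e-05

pH = 4.21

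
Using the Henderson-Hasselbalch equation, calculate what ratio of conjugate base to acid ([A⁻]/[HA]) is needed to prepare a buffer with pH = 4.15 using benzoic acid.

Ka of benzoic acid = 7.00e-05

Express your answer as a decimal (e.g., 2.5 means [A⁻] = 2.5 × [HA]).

pKa = -log(7.00e-05) = 4.1549. pH = pKa + log([A⁻]/[HA]), so log([A⁻]/[HA]) = pH − pKa = 4.15 − 4.1549 = -0.0049. [A⁻]/[HA] = 10^(-0.0049) = 0.989

[A⁻]/[HA] = 0.989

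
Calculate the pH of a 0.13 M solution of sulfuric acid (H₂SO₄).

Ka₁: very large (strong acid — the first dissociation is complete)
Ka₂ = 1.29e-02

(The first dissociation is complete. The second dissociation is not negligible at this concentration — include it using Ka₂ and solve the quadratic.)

First dissociation is complete: [H⁺]₀ = [HSO₄⁻]₀ = C = 0.13 M. Second dissociation HSO₄⁻ ⇌ H⁺ + SO₄²⁻: let x = [SO₄²⁻]. Ka₂ = (C + x)·x / (C − x) = 1.29e-02 → x² + (C + Ka₂)·x − Ka₂·C = 0 → x² + 0.14290·x − 1.677e-03 = 0. x = (−0.14290 + √(0.14290² + 4 × 1.677e-03)) / 2 = 1.0904e-02 M. [H⁺] = C + x = 0.13 + 1.0904e-02 = 1.4090e-01 M. pH = -log(1.4090e-01) = 0.85.

pH = 0.85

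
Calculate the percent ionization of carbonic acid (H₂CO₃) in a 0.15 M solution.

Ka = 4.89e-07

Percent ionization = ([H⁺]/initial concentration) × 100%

Using Ka equilibrium: x² + Ka×x - Ka×C = 0. Solving: [H⁺] = 2.7059e-04. Percent = (2.7059e-04/0.15) × 100

Percent ionization = 0.18%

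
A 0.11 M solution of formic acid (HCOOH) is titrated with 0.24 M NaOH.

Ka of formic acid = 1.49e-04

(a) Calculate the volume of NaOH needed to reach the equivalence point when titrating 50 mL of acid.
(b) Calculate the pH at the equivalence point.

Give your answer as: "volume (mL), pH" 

moles acid = 0.11 × 50/1000 = 0.0055 mol; V_base = moles/0.24 × 1000 = 22.9 mL. At equivalence only the conjugate base is present: [A⁻] = 0.0055/0.073 = 7.5429e-02 M. Kb = Kw/Ka = 6.71e-11; [OH⁻] = √(Kb × [A⁻]) = 2.2500e-06; pOH = 5.65; pH = 14 - pOH = 8.35.

V = 22.9 mL, pH = 8.35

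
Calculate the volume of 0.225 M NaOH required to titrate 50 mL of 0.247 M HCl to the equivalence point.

At equivalence: moles acid = moles base. moles HCl = 0.247 × 50/1000 = 0.01235 mol. V_base = moles / 0.225 × 1000 = 54.9 mL.

V_{base} = 54.9 mL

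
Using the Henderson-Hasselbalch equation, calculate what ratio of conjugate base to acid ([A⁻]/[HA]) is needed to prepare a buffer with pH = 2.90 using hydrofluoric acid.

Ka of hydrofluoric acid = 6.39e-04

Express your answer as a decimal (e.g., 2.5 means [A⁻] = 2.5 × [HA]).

pKa = -log(6.39e-04) = 3.1945. pH = pKa + log([A⁻]/[HA]), so log([A⁻]/[HA]) = pH − pKa = 2.90 − 3.1945 = -0.2945. [A⁻]/[HA] = 10^(-0.2945) = 0.508

[A⁻]/[HA] = 0.508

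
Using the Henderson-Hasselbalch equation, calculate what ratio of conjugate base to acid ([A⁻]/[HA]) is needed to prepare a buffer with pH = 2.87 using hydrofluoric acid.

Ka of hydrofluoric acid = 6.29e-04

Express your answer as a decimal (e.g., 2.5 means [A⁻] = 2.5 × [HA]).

pKa = -log(6.29e-04) = 3.2013. pH = pKa + log([A⁻]/[HA]), so log([A⁻]/[HA]) = pH − pKa = 2.87 − 3.2013 = -0.3313. [A⁻]/[HA] = 10^(-0.3313) = 0.466

[A⁻]/[HA] = 0.466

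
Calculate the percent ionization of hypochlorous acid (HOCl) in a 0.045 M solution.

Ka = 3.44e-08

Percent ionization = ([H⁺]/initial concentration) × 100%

Using Ka equilibrium: x² + Ka×x - Ka×C = 0. Solving: [H⁺] = 3.9327e-05. Percent = (3.9327e-05/0.045) × 100

Percent ionization = 0.0874%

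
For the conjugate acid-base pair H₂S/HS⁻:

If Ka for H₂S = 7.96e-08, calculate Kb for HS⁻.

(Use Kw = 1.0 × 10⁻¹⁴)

For a conjugate pair Ka × Kb = Kw, so Kb = Kw/Ka = 1.0 × 10⁻¹⁴ / 7.96e-08 = 1.26e-07.

K_b = 1.26e-07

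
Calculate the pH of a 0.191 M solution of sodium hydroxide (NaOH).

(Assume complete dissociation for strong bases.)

[OH⁻] = 0.191 M for strong base. pOH = -log[OH⁻] = 0.72, pH = 14 - pOH

pH = 13.28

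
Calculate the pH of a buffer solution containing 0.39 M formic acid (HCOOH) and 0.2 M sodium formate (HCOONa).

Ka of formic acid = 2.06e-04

pKa = -log(2.06e-04) = 3.69. pH = pKa + log([A⁻]/[HA]) = 3.69 + log(0.2/0.39)

pH = 3.40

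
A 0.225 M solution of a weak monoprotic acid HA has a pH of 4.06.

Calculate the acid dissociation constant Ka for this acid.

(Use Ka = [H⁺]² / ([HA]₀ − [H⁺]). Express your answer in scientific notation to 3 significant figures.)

[H⁺] = 10^(−pH) = 10^(−4.06) = 8.710e-05 M. For HA ⇌ H⁺ + A⁻, Ka = [H⁺][A⁻]/[HA] = [H⁺]² / ([HA]₀ − [H⁺]) = (8.710e-05)² / (0.225 − 8.710e-05) = 3.37e-08.

K_a = 3.37e-08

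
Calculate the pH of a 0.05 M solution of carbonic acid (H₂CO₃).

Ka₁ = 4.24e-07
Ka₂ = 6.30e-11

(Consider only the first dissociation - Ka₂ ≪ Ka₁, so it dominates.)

First dissociation dominates. From Ka₁ = [H⁺][HA⁻]/[H₂A], x² + Ka₁·x − Ka₁·C = 0 with C = 0.05 M and Ka₁ = 4.24e-07. Solving: [H⁺] = (−Ka₁ + √(Ka₁² + 4·Ka₁·C)) / 2 = 1.4539e-04 M. pH = -log(1.4539e-04) = 3.84.

pH = 3.84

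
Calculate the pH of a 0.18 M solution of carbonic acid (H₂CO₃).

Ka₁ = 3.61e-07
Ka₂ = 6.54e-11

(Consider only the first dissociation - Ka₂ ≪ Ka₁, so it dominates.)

First dissociation dominates. From Ka₁ = [H⁺][HA⁻]/[H₂A], x² + Ka₁·x − Ka₁·C = 0 with C = 0.18 M and Ka₁ = 3.61e-07. Solving: [H⁺] = (−Ka₁ + √(Ka₁² + 4·Ka₁·C)) / 2 = 2.5473e-04 M. pH = -log(2.5473e-04) = 3.59.

pH = 3.59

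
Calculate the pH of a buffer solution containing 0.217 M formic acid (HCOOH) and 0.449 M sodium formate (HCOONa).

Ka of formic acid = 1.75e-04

pKa = -log(1.75e-04) = 3.76. pH = pKa + log([A⁻]/[HA]) = 3.76 + log(0.449/0.217)

pH = 4.07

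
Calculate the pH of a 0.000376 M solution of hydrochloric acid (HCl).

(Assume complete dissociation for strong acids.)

[H⁺] = 0.000376 M for strong acid. pH = -log[H⁺] = -log(0.000376)

pH = 3.42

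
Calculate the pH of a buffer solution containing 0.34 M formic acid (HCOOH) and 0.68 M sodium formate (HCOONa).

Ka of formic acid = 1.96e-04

pKa = -log(1.96e-04) = 3.71. pH = pKa + log([A⁻]/[HA]) = 3.71 + log(0.68/0.34)

pH = 4.01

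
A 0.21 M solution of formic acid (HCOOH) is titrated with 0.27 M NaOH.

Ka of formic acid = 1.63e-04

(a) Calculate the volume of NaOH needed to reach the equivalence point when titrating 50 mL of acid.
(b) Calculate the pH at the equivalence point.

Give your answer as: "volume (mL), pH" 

moles acid = 0.21 × 50/1000 = 0.0105 mol; V_base = moles/0.27 × 1000 = 38.9 mL. At equivalence only the conjugate base is present: [A⁻] = 0.0105/0.089 = 1.1813e-01 M. Kb = Kw/Ka = 6.13e-11; [OH⁻] = √(Kb × [A⁻]) = 2.6920e-06; pOH = 5.57; pH = 14 - pOH = 8.43.

V = 38.9 mL, pH = 8.43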